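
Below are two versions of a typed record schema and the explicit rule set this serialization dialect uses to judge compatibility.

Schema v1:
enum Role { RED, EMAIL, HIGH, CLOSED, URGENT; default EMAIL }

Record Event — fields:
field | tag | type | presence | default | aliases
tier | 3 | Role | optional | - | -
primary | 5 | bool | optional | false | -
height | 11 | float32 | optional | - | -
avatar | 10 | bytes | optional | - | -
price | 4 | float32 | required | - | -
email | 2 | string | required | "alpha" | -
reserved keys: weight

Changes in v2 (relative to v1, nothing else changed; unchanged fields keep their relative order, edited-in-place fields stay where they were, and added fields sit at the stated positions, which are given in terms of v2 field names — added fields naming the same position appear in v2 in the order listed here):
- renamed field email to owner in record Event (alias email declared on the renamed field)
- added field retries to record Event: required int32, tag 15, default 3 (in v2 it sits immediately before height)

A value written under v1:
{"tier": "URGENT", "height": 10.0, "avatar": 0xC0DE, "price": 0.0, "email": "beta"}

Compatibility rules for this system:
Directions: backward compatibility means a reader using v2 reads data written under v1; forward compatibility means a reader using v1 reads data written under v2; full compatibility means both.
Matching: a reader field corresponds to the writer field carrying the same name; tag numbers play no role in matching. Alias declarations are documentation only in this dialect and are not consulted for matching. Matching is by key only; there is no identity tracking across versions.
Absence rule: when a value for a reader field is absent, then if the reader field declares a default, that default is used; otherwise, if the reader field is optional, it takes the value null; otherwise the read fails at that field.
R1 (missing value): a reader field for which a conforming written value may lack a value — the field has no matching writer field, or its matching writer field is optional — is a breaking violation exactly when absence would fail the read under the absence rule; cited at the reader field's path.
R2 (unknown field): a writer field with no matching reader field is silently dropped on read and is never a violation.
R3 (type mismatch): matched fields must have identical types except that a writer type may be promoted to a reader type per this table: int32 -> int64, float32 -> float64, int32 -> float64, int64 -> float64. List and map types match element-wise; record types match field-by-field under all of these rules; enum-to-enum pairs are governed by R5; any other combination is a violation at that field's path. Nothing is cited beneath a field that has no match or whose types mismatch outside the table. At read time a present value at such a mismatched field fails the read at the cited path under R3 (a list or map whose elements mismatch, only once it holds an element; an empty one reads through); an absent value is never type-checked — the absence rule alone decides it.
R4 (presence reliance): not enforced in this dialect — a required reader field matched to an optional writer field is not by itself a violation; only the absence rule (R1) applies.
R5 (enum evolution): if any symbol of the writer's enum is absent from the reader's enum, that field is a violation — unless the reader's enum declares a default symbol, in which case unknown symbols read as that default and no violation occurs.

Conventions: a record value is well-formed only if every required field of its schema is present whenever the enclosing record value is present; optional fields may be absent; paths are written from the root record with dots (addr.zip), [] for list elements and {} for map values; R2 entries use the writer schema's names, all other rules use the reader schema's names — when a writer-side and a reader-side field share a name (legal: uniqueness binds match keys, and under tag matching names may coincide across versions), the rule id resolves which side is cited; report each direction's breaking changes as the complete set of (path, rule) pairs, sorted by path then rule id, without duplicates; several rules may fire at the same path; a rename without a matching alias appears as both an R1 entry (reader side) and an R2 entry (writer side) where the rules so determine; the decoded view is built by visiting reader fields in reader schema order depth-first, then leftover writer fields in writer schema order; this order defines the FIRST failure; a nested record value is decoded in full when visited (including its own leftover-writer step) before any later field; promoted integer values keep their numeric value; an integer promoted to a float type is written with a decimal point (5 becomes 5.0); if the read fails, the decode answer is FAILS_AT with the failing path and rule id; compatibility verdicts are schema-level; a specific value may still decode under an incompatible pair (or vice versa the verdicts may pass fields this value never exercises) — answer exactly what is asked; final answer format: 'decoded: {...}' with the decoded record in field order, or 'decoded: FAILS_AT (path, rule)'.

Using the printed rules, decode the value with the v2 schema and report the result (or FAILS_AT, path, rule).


decoded: {"tier": "URGENT", "primary": false, "retries": 3, "height": 10.0, "avatar": 0xC0DE, "price": 0.0, "owner": "alpha"}

the writer's type comes first in each Event pair
migrating the Event value to v2:
  tier := "URGENT"
  primary := false (absent -> default)
  retries := 3 (absent -> default)
  height := 10.0
  avatar := 0xC0DE
  price := 0.0
  owner := "alpha" (absent -> default)
  writer email: unknown -> dropped
  => decoded: {"tier": "URGENT", "primary": false, "retries": 3, "height": 10.0, "avatar": 0xC0DE, "price": 0.0, "owner": "alpha"}


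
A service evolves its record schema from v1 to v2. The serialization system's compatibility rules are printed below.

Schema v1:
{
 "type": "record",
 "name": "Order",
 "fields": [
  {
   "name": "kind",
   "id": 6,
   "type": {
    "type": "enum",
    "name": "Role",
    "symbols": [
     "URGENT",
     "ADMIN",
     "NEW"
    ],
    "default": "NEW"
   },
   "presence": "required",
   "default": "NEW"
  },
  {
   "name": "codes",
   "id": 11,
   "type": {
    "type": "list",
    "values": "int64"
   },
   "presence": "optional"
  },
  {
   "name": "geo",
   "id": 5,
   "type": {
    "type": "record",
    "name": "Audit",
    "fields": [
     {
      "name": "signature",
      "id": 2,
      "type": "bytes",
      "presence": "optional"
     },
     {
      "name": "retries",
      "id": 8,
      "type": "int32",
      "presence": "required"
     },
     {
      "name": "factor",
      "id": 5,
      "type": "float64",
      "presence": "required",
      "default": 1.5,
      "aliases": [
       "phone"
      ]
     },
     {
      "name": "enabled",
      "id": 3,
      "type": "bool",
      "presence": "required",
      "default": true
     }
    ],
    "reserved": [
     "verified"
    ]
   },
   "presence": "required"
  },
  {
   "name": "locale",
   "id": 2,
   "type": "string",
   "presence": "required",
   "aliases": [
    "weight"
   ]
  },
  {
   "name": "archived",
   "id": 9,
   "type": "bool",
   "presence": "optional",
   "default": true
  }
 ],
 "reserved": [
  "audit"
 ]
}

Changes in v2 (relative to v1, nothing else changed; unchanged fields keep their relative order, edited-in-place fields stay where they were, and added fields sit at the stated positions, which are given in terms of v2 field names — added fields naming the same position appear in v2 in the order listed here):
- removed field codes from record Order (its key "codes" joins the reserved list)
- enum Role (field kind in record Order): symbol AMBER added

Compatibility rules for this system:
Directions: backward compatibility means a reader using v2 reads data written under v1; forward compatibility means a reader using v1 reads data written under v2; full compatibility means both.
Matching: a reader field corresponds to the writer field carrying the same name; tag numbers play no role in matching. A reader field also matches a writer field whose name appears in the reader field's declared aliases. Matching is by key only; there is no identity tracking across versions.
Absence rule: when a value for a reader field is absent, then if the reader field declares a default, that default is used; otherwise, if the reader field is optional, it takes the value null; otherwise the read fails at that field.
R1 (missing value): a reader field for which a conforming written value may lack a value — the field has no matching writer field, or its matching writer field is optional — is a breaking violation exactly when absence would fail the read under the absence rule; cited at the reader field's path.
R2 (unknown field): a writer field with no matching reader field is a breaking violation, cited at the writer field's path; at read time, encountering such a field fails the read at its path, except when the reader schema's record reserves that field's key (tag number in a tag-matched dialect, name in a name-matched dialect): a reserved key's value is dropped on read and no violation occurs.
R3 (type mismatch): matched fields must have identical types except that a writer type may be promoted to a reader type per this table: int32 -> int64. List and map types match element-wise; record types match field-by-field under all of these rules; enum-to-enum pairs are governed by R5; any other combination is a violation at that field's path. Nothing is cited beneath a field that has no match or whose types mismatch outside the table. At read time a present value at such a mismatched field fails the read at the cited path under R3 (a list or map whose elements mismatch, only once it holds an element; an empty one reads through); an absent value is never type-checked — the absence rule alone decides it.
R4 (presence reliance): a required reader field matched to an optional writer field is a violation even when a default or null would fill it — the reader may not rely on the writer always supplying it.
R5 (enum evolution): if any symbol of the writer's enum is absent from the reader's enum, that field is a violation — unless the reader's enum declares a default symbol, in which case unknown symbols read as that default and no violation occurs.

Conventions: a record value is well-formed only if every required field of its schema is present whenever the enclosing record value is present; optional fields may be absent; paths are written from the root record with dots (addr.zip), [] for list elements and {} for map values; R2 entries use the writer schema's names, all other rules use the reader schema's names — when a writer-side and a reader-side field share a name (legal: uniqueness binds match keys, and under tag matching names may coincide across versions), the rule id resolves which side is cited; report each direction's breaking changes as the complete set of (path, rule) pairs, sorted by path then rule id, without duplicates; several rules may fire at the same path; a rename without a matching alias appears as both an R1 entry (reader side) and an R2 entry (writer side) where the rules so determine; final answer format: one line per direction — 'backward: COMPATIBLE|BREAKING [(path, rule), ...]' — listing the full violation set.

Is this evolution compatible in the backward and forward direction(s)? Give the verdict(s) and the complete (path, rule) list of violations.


backward: COMPATIBLE []; forward: COMPATIBLE []

each type pair in Order: writer, then reader
backward on Order — v2 reading data written by v1:
  writer required, Role -> Role: reader kind maps from writer kind
  writer required, Audit -> Audit: reader geo maps from writer geo
  writer required, string -> string: reader locale maps from writer locale
  writer optional, bool -> bool: reader archived maps from writer archived
  leftover writer field: codes
  writer optional, bytes -> bytes: reader geo.signature maps from writer geo.signature
  writer required, int32 -> int32: reader geo.retries maps from writer geo.retries
  writer required, float64 -> float64: reader geo.factor maps from writer geo.factor
  writer required, bool -> bool: reader geo.enabled maps from writer geo.enabled
  nothing fires on Order: backward is COMPATIBLE
forward on Order — v1 reading data written by v2:
  writer required, Role -> Role: reader kind maps from writer kind
  no writer field matches reader codes
  writer required, Audit -> Audit: reader geo maps from writer geo
  writer required, string -> string: reader locale maps from writer locale
  writer optional, bool -> bool: reader archived maps from writer archived
  writer optional, bytes -> bytes: reader geo.signature maps from writer geo.signature
  writer required, int32 -> int32: reader geo.retries maps from writer geo.retries
  writer required, float64 -> float64: reader geo.factor maps from writer geo.factor
  writer required, bool -> bool: reader geo.enabled maps from writer geo.enabled
  nothing fires on Order: forward is COMPATIBLE


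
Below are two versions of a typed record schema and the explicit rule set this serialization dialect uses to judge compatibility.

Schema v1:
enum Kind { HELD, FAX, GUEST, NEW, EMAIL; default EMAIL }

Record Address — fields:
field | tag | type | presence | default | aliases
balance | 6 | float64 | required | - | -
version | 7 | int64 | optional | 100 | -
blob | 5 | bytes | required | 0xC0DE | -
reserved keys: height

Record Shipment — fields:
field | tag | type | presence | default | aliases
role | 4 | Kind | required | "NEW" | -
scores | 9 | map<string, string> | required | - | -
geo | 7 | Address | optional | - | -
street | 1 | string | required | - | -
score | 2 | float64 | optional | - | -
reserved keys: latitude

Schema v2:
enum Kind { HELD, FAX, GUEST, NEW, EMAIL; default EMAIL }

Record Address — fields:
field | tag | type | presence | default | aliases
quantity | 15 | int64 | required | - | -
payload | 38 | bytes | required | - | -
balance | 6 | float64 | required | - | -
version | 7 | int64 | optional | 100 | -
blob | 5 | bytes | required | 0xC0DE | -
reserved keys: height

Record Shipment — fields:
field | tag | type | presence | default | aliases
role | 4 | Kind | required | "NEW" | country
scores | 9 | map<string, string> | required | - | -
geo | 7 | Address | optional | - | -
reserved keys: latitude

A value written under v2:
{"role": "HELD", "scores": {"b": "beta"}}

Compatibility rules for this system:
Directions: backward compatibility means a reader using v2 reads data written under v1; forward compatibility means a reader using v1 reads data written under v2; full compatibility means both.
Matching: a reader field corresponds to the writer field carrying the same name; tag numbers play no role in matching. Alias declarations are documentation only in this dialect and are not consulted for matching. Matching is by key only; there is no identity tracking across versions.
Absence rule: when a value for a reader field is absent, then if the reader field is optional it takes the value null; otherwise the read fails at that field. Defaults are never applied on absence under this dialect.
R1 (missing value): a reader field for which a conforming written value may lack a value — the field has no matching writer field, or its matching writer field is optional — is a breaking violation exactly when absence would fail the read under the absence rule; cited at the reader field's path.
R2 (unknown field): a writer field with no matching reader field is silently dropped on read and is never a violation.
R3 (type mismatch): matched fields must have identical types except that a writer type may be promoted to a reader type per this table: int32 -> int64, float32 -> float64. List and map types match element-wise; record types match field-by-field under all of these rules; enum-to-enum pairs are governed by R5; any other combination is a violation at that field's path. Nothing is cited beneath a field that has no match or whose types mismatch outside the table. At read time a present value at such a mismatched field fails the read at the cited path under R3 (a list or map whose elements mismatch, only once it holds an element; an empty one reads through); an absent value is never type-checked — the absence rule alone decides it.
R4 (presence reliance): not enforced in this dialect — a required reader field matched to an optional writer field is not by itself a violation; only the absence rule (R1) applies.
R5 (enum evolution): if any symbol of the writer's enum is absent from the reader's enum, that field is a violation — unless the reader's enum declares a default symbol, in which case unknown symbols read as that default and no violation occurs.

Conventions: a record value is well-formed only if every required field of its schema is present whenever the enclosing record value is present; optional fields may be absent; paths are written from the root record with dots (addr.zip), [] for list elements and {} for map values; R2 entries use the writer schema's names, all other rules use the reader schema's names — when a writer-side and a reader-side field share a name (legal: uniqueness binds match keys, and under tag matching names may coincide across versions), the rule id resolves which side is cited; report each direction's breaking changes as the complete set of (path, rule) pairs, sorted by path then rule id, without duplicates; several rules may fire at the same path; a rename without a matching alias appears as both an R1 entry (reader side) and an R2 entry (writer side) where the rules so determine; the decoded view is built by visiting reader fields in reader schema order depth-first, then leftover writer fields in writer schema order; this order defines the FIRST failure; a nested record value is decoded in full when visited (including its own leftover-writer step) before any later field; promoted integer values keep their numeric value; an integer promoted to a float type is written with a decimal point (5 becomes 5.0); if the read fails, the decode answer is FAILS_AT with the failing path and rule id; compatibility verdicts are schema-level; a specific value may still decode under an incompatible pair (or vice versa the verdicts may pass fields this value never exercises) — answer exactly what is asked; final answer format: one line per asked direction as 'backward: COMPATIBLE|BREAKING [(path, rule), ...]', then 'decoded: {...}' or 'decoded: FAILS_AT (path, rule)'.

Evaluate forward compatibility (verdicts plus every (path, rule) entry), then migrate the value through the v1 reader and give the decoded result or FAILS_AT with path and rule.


in Shipment below, arrows point writer -> reader
forward on Shipment — v1 reading data written by v2:
  role: Kind -> Kind, writer required; from role
  scores: map<string, string> -> map<string, string>, writer required; from scores
  geo: Address -> Address, writer optional; from geo
  street: no writer match
  score: no writer match
  geo.balance: float64 -> float64, writer required; from geo.balance
  geo.version: int64 -> int64, writer optional; from geo.version
  geo.blob: bytes -> bytes, writer required; from geo.blob
  writer geo.quantity: unknown to reader
  writer geo.payload: unknown to reader
  rule R1 violated at street
  => forward verdict for Shipment: BREAKING, 1 violation(s)
migrating the Shipment value to v1:
  role := "HELD"
  scores := {"b": "beta"}
  geo := null (not supplied -> null)
  read fails at street under R1 (no fill)
  => FAILS_AT (street, R1)
ruling out the remaining Shipment differences:
  removed field score from record Shipment -> no rule fires on it in Shipment's dialect; the asked verdict holds
  added field payload to record Address: required bytes, tag 38 (in v2 it sits immediately before balance) -> matters only for Shipment's backward compatibility — outside the asked direction
  added field quantity to record Address: required int64, tag 15 (in v2 it sits immediately before balance) -> matters only for Shipment's backward compatibility — outside the asked direction

forward: BREAKING [(street, R1)]; decoded: FAILS_AT (street, R1)


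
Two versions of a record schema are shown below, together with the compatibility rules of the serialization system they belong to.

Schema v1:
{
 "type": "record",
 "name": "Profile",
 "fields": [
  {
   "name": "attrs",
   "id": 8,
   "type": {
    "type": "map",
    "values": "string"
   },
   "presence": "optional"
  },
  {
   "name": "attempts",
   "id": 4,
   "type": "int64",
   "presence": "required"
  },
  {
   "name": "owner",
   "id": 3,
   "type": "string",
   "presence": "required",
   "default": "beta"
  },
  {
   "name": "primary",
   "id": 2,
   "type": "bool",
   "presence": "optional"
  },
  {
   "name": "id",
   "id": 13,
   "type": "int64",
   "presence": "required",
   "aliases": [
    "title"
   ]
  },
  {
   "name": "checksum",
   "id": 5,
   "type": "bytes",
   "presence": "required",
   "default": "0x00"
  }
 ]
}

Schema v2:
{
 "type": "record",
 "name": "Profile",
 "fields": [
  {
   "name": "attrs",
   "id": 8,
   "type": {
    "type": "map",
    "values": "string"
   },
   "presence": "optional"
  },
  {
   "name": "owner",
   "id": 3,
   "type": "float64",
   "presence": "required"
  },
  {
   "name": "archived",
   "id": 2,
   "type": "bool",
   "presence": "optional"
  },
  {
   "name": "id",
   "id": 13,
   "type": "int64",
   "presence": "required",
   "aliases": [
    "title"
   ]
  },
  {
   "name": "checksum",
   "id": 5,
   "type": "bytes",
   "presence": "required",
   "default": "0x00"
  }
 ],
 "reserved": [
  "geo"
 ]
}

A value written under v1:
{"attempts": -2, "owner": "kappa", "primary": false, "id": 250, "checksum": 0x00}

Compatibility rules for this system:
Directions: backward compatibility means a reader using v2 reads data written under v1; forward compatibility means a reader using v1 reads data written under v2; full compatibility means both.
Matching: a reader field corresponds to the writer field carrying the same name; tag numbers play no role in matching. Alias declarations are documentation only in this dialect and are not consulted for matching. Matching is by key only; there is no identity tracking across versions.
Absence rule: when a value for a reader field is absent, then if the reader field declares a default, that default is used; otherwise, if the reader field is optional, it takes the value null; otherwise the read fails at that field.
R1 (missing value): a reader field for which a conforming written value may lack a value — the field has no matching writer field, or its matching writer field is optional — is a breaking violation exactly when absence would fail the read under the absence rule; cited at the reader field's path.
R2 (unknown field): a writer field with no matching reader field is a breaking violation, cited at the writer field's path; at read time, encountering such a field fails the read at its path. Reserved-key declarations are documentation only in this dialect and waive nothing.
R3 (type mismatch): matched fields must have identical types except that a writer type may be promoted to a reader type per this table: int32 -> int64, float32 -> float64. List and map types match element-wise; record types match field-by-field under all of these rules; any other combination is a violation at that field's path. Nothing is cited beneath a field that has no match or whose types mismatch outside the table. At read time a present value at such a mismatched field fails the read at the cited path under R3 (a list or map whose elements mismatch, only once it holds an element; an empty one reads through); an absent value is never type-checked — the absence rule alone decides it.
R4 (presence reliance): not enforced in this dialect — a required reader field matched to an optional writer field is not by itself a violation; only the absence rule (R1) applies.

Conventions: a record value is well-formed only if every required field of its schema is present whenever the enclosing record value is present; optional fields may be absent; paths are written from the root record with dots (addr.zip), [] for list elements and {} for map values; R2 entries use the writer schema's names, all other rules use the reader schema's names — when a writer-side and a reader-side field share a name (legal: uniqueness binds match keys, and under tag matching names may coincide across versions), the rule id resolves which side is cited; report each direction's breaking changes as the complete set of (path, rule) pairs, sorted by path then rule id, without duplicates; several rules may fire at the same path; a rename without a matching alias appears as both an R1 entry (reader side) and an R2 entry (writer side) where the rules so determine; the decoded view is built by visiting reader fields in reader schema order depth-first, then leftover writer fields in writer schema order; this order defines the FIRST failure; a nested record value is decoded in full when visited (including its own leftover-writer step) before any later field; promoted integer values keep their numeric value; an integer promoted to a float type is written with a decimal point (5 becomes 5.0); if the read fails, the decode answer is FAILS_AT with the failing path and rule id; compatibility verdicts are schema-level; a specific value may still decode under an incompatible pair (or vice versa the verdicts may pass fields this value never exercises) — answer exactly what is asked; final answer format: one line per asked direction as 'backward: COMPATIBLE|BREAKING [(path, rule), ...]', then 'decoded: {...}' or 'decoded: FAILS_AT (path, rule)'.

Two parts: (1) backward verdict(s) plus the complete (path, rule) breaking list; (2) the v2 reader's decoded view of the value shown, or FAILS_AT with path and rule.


in Profile below, arrows point writer -> reader
backward on Profile — v2 reading data written by v1:
  attrs: paired with writer attrs (map<string, string> -> map<string, string>; writer optional)
  owner: paired with writer owner (string -> float64; writer required)
  archived: no writer-side match
  id: paired with writer id (int64 -> int64; writer required)
  checksum: paired with writer checksum (bytes -> bytes; writer required)
  writer attempts: unknown to reader
  writer primary: unknown to reader
  violation R2 at attempts
  violation R3 at owner
  violation R2 at primary
  => backward verdict for Profile: BREAKING, 3 violation(s)
decode (reader v2):
  attrs := null (absent, optional -> null)
  read fails at owner under R3
  => FAILS_AT (owner, R3)

backward: BREAKING [(attempts, R2), (owner, R3), (primary, R2)]; decoded: FAILS_AT (owner, R3)


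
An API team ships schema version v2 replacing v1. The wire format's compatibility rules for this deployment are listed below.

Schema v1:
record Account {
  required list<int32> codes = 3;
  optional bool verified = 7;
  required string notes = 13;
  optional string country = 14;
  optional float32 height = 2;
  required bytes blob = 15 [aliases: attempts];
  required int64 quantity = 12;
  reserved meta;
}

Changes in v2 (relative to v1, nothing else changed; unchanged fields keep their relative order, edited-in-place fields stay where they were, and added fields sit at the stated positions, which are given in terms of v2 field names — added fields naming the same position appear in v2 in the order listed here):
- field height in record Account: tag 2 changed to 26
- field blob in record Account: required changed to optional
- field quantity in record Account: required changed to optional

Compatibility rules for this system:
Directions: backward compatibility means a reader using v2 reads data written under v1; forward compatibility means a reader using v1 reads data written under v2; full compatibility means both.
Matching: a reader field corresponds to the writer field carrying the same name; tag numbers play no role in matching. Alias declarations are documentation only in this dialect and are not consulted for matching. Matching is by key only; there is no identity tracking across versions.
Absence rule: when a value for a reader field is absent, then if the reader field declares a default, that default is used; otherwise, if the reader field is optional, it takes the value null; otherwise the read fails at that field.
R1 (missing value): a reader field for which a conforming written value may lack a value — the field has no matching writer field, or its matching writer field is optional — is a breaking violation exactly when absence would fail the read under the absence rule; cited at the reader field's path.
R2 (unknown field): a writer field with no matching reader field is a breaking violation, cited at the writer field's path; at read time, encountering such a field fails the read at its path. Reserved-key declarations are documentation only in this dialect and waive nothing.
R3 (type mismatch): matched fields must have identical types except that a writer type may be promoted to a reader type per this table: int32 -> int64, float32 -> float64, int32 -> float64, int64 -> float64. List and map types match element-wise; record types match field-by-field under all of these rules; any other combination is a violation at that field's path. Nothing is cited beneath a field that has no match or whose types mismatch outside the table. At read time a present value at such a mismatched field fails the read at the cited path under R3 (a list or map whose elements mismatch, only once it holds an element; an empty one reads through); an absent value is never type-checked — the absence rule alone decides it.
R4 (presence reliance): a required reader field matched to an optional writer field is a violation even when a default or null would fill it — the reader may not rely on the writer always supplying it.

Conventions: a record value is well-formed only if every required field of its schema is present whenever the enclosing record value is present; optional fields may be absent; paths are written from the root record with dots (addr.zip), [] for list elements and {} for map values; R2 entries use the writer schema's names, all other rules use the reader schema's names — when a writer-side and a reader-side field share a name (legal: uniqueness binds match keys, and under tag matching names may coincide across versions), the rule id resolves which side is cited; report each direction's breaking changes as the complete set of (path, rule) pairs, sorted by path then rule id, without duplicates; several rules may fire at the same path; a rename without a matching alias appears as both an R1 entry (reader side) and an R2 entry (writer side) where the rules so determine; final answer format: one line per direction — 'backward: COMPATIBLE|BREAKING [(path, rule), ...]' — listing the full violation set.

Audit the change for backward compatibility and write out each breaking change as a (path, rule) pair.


backward: COMPATIBLE []

the writer's type comes first in each Account pair
checking backward for Account: reader v2 against writer v1:
  codes <- codes (list<int32> -> list<int32>, writer required)
  verified <- verified (bool -> bool, writer optional)
  notes <- notes (string -> string, writer required)
  country <- country (string -> string, writer optional)
  height <- height (float32 -> float32, writer optional)
  blob <- blob (bytes -> bytes, writer required)
  quantity <- quantity (int64 -> int64, writer required)
  => backward: COMPATIBLE
remaining Account differences; none change what is asked:
  field height in record Account: tag 2 changed to 26 -> inert for the asked Account verdict: nothing fires
  field blob in record Account: required changed to optional -> affects forward compatibility only, which is not asked
  field quantity in record Account: required changed to optional -> affects forward compatibility only, which is not asked


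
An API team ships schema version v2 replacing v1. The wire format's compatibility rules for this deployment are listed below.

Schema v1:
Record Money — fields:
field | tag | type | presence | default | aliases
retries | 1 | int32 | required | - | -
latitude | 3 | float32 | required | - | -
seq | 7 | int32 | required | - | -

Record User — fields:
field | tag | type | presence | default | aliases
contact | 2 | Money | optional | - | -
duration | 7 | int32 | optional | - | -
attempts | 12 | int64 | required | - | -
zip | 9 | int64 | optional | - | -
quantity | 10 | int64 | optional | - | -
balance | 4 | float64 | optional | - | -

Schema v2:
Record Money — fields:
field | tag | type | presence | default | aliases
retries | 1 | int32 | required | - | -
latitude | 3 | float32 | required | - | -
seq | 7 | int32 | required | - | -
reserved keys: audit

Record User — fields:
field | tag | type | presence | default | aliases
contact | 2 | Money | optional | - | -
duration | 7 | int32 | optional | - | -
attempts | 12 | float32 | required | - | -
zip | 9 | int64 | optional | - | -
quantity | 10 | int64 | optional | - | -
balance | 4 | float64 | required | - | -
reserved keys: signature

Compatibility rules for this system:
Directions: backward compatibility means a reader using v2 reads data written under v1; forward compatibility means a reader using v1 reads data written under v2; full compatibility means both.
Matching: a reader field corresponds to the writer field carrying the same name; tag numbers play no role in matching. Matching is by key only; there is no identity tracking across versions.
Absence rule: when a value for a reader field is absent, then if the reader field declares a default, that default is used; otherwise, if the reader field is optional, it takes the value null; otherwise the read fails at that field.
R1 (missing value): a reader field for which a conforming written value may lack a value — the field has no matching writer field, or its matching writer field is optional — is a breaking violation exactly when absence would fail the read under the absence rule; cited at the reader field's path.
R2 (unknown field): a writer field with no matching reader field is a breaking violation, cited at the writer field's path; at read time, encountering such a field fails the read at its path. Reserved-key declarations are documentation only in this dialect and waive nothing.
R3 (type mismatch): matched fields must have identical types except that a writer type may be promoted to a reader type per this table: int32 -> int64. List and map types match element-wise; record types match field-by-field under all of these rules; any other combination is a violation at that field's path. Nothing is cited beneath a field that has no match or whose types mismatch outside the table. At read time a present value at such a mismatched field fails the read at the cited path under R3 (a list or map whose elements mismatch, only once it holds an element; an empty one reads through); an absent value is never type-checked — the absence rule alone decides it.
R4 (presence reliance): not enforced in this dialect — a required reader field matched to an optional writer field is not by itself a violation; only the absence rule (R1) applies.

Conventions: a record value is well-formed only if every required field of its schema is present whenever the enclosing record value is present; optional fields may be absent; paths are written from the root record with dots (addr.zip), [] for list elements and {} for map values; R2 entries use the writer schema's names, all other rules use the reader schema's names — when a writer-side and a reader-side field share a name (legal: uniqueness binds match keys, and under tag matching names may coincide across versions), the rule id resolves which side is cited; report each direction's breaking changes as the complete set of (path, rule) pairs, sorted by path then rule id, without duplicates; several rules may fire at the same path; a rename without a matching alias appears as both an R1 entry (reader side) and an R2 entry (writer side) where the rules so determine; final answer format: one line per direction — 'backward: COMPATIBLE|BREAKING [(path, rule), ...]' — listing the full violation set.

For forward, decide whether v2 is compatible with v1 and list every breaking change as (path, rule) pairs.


each type pair in User: writer, then reader
forward on User — v1 reading data written by v2:
  writer optional, Money -> Money: reader contact maps from writer contact
  writer optional, int32 -> int32: reader duration maps from writer duration
  writer required, float32 -> int64: reader attempts maps from writer attempts
  writer optional, int64 -> int64: reader zip maps from writer zip
  writer optional, int64 -> int64: reader quantity maps from writer quantity
  writer required, float64 -> float64: reader balance maps from writer balance
  writer required, int32 -> int32: reader contact.retries maps from writer contact.retries
  writer required, float32 -> float32: reader contact.latitude maps from writer contact.latitude
  writer required, int32 -> int32: reader contact.seq maps from writer contact.seq
  violation R3 at attempts
  => forward: BREAKING (1)
the other User changes do not affect what is asked:
  field balance in record User: optional changed to required -> matters only for User's backward compatibility — outside the asked direction

forward: BREAKING [(attempts, R3)]


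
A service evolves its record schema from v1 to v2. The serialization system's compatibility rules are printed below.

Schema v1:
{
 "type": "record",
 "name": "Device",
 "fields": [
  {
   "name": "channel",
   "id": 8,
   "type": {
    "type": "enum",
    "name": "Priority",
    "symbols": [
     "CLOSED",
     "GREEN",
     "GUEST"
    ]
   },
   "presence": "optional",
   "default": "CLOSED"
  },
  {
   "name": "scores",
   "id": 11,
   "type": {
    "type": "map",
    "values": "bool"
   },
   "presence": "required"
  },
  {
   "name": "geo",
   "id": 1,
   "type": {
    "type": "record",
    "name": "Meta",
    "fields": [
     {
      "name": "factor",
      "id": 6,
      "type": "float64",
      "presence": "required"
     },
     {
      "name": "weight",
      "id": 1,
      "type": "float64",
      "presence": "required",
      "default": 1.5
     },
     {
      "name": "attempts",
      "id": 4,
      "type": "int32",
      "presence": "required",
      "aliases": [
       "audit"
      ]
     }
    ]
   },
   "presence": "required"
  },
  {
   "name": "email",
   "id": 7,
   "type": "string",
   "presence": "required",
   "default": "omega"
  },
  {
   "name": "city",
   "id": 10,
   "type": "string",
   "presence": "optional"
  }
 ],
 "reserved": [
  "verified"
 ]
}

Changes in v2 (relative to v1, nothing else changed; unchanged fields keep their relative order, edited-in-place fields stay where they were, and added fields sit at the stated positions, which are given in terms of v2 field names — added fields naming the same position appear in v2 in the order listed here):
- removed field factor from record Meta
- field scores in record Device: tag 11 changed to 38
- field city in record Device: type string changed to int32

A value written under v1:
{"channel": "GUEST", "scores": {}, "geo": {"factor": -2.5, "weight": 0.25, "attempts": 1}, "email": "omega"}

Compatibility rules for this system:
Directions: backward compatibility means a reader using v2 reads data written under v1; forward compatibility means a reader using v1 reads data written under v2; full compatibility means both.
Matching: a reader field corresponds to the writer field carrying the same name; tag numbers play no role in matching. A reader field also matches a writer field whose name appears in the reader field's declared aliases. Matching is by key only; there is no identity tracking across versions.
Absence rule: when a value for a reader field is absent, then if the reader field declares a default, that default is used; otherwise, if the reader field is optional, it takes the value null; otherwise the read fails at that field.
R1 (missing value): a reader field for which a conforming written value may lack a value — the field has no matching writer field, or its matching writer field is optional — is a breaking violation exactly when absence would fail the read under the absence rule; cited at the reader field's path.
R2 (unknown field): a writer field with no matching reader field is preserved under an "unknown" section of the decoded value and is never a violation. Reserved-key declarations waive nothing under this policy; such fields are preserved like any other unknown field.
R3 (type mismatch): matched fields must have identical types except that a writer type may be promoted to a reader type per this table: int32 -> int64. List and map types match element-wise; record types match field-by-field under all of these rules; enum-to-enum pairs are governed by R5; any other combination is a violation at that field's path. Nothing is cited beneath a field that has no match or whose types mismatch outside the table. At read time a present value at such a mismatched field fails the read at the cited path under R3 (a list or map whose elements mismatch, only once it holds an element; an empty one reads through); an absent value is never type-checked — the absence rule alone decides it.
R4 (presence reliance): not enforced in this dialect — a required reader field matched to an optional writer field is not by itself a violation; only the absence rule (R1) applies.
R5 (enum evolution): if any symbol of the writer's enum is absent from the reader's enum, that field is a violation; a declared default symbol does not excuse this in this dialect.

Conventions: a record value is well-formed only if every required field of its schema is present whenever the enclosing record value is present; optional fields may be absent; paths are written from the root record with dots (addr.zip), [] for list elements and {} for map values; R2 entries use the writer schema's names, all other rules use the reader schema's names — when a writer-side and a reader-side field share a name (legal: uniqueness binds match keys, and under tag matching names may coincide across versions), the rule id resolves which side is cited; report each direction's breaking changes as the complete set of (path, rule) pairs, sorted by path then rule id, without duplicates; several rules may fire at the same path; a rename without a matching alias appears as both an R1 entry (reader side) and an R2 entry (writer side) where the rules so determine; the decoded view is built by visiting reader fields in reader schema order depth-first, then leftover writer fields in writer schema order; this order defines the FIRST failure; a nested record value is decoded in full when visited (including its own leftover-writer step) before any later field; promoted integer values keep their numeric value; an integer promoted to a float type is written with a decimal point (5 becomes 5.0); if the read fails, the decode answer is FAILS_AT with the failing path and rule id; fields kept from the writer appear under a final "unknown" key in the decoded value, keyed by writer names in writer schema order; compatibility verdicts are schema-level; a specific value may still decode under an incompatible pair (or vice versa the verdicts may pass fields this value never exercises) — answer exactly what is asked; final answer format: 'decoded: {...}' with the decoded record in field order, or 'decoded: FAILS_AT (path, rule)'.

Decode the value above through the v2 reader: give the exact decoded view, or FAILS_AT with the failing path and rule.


the writer's type comes first in each Device pair
decoding the Device value with the v2 reader:
  channel := "GUEST"
  scores := {}
  geo.weight := 0.25
  geo.attempts := 1
  writer geo.factor: kept under "unknown"
  email := "omega"
  city := null (not supplied -> null)
  => decoded: {"channel": "GUEST", "scores": {}, "geo": {"weight": 0.25, "attempts": 1, "unknown": {"factor": -2.5}}, "email": "omega", "city": null}
checking off the Device differences that do not matter here:
  field scores in record Device: tag 11 changed to 38 -> inert under this dialect — no rule fires on Device and the result does not move
  field city in record Device: type string changed to int32 -> matters for Device compatibility verdicts, not for this value's decode

decoded: {"channel": "GUEST", "scores": {}, "geo": {"weight": 0.25, "attempts": 1, "unknown": {"factor": -2.5}}, "email": "omega", "city": null}
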